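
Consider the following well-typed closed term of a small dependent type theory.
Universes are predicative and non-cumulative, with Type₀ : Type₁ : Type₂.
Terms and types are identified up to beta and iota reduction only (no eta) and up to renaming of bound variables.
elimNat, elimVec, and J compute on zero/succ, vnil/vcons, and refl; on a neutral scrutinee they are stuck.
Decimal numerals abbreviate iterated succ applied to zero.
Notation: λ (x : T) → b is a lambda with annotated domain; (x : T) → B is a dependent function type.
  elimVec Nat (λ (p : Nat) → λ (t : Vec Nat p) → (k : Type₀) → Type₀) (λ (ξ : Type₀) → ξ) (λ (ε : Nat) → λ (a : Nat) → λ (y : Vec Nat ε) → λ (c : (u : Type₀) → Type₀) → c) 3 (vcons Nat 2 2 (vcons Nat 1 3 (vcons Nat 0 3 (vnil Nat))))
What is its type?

the term's type:
  (p : Type₀) → Type₀


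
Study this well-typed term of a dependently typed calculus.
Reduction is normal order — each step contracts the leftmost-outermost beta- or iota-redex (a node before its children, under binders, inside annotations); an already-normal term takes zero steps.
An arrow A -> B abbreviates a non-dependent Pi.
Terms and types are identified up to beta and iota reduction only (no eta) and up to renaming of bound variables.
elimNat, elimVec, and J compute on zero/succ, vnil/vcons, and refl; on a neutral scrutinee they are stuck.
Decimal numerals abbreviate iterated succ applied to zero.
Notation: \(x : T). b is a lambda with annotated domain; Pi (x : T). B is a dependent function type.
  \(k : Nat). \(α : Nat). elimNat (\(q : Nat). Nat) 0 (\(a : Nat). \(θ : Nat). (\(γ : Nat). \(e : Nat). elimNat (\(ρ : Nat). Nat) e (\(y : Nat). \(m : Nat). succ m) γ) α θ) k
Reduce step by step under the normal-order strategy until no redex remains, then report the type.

normal-order reduction:
  \(k : Nat). \(α : Nat). elimNat (\(q : Nat). Nat) 0 (\(a : Nat). \(θ : Nat). (\(γ : Nat). \(e : Nat). elimNat (\(ρ : Nat). Nat) e (\(y : Nat). \(m : Nat). succ m) γ) α θ) k
  ~> \(k : Nat). \(α : Nat). elimNat (\(q : Nat). Nat) 0 (\(a : Nat). \(θ : Nat). (\(γ : Nat). elimNat (\(e : Nat). Nat) γ (\(ρ : Nat). \(y : Nat). succ y) α) θ) k
  ~> \(k : Nat). \(α : Nat). elimNat (\(q : Nat). Nat) 0 (\(a : Nat). \(θ : Nat). elimNat (\(γ : Nat). Nat) θ (\(e : Nat). \(ρ : Nat). succ ρ) α) k
the term's type:
  Nat -> Nat -> Nat


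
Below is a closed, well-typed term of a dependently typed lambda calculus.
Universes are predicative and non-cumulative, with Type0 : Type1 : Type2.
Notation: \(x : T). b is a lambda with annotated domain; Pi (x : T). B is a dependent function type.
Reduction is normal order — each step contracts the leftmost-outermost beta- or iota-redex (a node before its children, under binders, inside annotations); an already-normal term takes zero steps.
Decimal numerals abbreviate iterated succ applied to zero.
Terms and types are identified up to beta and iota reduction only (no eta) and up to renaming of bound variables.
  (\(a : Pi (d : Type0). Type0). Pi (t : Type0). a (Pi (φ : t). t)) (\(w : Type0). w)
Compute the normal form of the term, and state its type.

reduced normal form:
  Pi (a : Type0). Pi (d : a). a
type:
  Type1
observation: contracting a beta-redex first, the term normalizes in 2 steps.


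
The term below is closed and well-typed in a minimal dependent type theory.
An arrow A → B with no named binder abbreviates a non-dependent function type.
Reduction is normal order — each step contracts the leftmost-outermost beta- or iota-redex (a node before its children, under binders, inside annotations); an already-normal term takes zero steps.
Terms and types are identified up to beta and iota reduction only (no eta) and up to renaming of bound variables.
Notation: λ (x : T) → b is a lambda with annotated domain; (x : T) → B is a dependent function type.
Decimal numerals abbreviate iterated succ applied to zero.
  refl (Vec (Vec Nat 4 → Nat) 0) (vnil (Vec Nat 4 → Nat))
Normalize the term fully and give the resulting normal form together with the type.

resulting normal form:
  refl (Vec (Vec Nat 4 → Nat) 0) (vnil (Vec Nat 4 → Nat))
type:
  Eq (Vec (Vec Nat 4 → Nat) 0) (vnil (Vec Nat 4 → Nat)) (vnil (Vec Nat 4 → Nat))
observation: the term is already in normal form.


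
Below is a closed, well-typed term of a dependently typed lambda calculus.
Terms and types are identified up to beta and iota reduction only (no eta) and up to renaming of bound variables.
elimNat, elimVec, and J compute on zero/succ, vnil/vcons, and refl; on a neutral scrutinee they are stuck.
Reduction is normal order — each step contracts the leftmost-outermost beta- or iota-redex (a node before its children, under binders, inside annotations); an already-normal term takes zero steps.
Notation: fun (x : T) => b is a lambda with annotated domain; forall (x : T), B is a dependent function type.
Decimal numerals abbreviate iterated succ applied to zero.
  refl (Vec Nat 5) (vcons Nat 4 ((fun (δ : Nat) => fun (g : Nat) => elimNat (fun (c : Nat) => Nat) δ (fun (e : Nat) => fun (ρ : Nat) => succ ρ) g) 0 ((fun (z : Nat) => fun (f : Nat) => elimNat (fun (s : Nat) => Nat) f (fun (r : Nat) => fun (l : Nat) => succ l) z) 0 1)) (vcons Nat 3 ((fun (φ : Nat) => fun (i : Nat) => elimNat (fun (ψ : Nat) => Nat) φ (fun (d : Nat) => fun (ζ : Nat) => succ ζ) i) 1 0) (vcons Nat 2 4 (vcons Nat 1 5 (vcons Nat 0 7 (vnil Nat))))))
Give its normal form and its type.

normal form:
  refl (Vec Nat 5) (vcons Nat 4 1 (vcons Nat 3 1 (vcons Nat 2 4 (vcons Nat 1 5 (vcons Nat 0 7 (vnil Nat))))))
the term's type:
  Eq (Vec Nat 5) (vcons Nat 4 1 (vcons Nat 3 1 (vcons Nat 2 4 (vcons Nat 1 5 (vcons Nat 0 7 (vnil Nat)))))) (vcons Nat 4 1 (vcons Nat 3 1 (vcons Nat 2 4 (vcons Nat 1 5 (vcons Nat 0 7 (vnil Nat))))))
observation: the term reaches its normal form after 12 normal-order steps.


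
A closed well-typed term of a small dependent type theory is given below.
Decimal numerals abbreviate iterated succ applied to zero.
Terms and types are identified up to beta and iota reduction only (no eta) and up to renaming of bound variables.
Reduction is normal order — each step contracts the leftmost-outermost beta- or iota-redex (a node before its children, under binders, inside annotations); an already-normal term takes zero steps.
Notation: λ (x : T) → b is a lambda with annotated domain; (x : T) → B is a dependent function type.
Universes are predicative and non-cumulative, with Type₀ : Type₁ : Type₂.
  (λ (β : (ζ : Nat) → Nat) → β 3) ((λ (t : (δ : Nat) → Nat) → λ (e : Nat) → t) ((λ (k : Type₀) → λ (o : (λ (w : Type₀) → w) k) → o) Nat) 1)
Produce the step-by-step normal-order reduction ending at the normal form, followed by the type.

normal-order reduction:
  (λ (β : (ζ : Nat) → Nat) → β 3) ((λ (t : (δ : Nat) → Nat) → λ (e : Nat) → t) ((λ (k : Type₀) → λ (o : (λ (w : Type₀) → w) k) → o) Nat) 1)
  ~> (λ (β : (ζ : Nat) → Nat) → λ (t : Nat) → β) ((λ (δ : Type₀) → λ (e : (λ (k : Type₀) → k) δ) → e) Nat) 1 3
  ~> (λ (β : Nat) → (λ (ζ : Type₀) → λ (t : (λ (δ : Type₀) → δ) ζ) → t) Nat) 1 3
  ~> (λ (β : Type₀) → λ (ζ : (λ (t : Type₀) → t) β) → ζ) Nat 3
  ~> (λ (β : (λ (ζ : Type₀) → ζ) Nat) → β) 3
  ~> 3
inferred type:
  Nat


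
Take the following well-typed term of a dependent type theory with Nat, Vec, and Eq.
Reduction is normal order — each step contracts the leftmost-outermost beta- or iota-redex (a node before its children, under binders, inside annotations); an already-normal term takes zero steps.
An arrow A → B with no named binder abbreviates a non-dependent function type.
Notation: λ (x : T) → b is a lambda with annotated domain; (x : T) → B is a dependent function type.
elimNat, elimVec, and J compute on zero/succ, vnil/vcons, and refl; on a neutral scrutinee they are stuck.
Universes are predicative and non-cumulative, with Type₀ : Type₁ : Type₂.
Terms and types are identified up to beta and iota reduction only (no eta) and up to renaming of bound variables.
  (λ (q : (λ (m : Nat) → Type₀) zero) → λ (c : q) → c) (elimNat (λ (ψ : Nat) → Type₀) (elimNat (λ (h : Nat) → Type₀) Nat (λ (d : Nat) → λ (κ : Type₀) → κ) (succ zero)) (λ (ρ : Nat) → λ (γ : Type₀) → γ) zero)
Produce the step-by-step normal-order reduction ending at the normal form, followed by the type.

reduction (normal order):
  (λ (q : (λ (m : Nat) → Type₀) zero) → λ (c : q) → c) (elimNat (λ (ψ : Nat) → Type₀) (elimNat (λ (h : Nat) → Type₀) Nat (λ (d : Nat) → λ (κ : Type₀) → κ) (succ zero)) (λ (ρ : Nat) → λ (γ : Type₀) → γ) zero)
  ~> λ (q : elimNat (λ (m : Nat) → Type₀) (elimNat (λ (c : Nat) → Type₀) Nat (λ (ψ : Nat) → λ (h : Type₀) → h) (succ zero)) (λ (d : Nat) → λ (κ : Type₀) → κ) zero) → q
  ~> λ (q : elimNat (λ (m : Nat) → Type₀) Nat (λ (c : Nat) → λ (ψ : Type₀) → ψ) (succ zero)) → q
  ~> λ (q : (λ (m : Nat) → λ (c : Type₀) → c) zero (elimNat (λ (ψ : Nat) → Type₀) Nat (λ (h : Nat) → λ (d : Type₀) → d) zero)) → q
  ~> λ (q : (λ (m : Type₀) → m) (elimNat (λ (c : Nat) → Type₀) Nat (λ (ψ : Nat) → λ (h : Type₀) → h) zero)) → q
  ~> λ (q : elimNat (λ (m : Nat) → Type₀) Nat (λ (c : Nat) → λ (ψ : Type₀) → ψ) zero) → q
  ~> λ (q : Nat) → q
type:
  Nat → Nat


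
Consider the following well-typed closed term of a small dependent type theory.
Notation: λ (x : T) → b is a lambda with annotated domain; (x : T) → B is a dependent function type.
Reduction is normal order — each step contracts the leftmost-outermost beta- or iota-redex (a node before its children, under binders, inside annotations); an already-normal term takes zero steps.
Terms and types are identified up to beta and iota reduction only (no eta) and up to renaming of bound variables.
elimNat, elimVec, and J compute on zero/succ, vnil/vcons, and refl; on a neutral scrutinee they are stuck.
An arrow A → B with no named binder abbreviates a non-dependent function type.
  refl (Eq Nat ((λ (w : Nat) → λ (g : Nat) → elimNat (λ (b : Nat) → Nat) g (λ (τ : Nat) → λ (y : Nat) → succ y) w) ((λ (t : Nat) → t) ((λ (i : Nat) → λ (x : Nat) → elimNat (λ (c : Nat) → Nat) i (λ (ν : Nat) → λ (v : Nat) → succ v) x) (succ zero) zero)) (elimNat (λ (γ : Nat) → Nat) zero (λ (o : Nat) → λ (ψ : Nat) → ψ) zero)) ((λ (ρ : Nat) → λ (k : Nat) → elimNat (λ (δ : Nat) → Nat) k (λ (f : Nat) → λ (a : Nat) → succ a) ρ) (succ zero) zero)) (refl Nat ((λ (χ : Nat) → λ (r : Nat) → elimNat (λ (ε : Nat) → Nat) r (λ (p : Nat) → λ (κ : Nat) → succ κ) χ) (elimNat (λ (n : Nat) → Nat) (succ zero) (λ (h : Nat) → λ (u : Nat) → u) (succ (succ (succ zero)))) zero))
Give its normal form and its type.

reduced normal form:
  refl (Eq Nat (succ zero) (succ zero)) (refl Nat (succ zero))
the term's type:
  Eq (Eq Nat (succ zero) (succ zero)) (refl Nat (succ zero)) (refl Nat (succ zero))
observation: reduction starts at a beta-redex, and 33 normal-order steps reach the normal form.


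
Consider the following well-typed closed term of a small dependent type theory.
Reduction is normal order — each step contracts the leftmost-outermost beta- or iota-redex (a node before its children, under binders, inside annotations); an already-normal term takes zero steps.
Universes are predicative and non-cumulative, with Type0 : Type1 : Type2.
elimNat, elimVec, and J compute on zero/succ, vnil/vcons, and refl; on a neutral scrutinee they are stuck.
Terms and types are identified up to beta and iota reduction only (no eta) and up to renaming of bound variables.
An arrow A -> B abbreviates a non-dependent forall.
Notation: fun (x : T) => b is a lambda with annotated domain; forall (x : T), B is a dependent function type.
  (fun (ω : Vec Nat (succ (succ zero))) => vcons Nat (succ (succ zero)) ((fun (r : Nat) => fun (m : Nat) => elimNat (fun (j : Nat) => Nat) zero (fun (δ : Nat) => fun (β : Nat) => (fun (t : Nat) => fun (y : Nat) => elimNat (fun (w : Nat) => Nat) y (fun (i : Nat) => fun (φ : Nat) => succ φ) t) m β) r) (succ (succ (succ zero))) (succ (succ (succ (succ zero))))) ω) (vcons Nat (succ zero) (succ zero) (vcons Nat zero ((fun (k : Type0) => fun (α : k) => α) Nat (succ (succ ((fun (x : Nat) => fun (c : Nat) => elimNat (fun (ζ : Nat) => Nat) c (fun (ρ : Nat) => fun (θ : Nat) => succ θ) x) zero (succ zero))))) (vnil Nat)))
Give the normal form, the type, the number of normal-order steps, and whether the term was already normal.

resulting normal form:
  vcons Nat (succ (succ zero)) (succ (succ (succ (succ (succ (succ (succ (succ (succ (succ (succ (succ zero)))))))))))) (vcons Nat (succ zero) (succ zero) (vcons Nat zero (succ (succ (succ zero))) (vnil Nat)))
type:
  Vec Nat (succ (succ (succ zero)))
reduction steps (normal order): 63
already normal: no
first contracted redex: a beta-redex


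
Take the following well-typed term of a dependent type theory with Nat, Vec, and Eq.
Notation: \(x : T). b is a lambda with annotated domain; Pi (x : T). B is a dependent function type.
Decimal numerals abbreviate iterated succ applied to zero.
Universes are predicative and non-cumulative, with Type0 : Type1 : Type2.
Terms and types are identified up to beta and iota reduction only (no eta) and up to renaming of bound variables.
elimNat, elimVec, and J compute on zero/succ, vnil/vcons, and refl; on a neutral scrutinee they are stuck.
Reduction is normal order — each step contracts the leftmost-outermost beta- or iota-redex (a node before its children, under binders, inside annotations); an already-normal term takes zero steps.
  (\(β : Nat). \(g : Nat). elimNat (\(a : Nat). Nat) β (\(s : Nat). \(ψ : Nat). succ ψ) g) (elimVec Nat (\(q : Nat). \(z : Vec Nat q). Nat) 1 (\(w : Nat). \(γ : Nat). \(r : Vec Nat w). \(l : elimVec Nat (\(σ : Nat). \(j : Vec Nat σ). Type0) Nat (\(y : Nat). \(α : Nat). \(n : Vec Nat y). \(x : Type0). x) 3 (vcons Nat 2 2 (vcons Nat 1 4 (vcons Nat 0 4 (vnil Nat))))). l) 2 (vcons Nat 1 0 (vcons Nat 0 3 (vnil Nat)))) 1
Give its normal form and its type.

normal form:
  2
inferred type:
  Nat


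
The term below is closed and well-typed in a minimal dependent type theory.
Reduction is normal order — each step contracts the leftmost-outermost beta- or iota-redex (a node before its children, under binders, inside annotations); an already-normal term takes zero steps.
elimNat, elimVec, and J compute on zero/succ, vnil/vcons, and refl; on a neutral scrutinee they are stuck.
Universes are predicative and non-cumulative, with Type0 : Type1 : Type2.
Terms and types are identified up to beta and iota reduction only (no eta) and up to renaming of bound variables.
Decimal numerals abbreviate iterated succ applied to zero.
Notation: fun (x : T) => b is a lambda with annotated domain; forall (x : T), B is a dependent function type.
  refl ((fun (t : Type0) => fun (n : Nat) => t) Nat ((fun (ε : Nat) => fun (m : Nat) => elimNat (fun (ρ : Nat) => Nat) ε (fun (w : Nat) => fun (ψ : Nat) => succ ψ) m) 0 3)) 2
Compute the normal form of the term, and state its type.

reduced normal form:
  refl Nat 2
the term's type:
  Eq Nat 2 2
observation: normalization takes exactly 2 steps under the normal-order strategy.


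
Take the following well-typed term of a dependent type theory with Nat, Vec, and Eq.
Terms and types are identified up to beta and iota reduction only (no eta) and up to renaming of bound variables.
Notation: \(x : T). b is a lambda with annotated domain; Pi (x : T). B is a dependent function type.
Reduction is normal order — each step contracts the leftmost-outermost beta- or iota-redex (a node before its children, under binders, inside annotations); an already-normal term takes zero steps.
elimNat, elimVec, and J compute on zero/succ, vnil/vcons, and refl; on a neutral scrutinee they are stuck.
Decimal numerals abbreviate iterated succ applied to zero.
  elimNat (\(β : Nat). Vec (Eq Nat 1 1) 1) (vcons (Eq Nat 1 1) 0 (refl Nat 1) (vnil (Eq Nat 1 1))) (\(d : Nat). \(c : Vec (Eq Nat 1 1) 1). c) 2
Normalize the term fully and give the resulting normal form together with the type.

normal form:
  vcons (Eq Nat 1 1) 0 (refl Nat 1) (vnil (Eq Nat 1 1))
the term's type:
  Vec (Eq Nat 1 1) 1


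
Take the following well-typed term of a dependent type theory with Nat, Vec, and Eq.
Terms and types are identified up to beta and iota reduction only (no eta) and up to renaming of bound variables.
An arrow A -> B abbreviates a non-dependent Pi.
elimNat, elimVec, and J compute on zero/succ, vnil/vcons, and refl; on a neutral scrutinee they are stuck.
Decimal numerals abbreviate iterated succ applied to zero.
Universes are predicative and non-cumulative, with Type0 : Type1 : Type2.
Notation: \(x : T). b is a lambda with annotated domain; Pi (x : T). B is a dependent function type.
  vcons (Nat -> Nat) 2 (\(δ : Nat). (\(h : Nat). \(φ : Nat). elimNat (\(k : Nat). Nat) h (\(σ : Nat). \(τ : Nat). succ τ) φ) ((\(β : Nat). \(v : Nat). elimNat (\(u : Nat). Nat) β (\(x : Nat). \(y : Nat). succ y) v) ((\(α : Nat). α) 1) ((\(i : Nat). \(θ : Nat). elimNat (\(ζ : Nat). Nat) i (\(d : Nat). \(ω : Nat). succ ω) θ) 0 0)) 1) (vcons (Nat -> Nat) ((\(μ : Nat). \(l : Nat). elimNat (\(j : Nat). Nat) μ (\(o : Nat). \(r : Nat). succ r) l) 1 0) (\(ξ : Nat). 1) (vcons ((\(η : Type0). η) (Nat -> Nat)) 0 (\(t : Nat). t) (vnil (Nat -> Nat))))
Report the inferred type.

inferred type:
  Vec (Nat -> Nat) 3


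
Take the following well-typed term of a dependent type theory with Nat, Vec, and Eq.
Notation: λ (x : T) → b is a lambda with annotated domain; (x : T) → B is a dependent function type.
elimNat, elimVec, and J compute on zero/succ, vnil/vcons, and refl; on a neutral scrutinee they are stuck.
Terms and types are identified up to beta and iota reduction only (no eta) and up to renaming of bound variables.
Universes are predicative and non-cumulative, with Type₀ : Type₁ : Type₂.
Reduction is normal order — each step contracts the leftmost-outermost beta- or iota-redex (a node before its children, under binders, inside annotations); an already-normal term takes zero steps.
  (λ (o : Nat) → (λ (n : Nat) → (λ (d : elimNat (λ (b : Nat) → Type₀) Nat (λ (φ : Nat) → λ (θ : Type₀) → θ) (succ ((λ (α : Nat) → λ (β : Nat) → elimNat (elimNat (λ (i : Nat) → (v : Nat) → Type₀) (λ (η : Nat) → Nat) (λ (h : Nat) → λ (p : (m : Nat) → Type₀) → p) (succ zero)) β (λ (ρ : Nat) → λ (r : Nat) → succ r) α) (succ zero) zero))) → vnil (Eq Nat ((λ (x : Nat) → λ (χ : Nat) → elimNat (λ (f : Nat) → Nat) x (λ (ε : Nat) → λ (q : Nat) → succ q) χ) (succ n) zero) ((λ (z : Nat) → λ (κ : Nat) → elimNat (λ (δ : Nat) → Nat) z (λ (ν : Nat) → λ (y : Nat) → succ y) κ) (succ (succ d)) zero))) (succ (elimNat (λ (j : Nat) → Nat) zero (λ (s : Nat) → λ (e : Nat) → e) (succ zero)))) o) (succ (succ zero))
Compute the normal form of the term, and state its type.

normal form:
  vnil (Eq Nat (succ (succ (succ zero))) (succ (succ (succ zero))))
inferred type:
  Vec (Eq Nat (succ (succ (succ zero))) (succ (succ (succ zero)))) zero
observation: the leftmost-outermost redex is a beta-redex, and normalization takes 13 steps.


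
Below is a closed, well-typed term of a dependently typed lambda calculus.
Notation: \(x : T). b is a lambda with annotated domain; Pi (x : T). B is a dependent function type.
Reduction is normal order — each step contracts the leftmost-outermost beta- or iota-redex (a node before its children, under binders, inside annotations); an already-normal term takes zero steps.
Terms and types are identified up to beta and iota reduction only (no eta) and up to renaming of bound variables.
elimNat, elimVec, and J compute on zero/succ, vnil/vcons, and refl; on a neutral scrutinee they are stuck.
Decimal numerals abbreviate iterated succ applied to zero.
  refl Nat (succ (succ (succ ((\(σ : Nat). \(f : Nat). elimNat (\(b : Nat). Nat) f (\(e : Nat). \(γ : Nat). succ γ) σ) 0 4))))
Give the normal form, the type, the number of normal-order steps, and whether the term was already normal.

normal form:
  refl Nat 7
type:
  Eq Nat 7 7
steps to reach normal form (normal order): 3
term was already normal: no
first redex: a beta-redex


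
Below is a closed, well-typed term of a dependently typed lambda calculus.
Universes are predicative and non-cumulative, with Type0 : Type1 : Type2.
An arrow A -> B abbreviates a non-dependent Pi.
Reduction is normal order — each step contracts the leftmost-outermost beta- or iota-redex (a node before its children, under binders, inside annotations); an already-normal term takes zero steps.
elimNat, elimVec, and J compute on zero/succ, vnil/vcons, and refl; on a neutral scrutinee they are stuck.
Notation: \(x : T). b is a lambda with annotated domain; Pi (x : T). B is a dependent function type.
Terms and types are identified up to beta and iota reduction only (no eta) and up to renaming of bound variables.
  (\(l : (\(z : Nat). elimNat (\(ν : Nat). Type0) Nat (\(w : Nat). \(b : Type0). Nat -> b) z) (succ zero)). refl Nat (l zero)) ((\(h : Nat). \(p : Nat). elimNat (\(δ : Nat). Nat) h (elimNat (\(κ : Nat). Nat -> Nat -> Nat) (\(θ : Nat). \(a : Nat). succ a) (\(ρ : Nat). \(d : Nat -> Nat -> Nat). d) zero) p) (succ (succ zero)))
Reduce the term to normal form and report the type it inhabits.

normal form:
  refl Nat (succ (succ zero))
the term's type:
  Eq Nat (succ (succ zero)) (succ (succ zero))
observation: reduction starts at a beta-redex, and 4 normal-order steps reach the normal form.


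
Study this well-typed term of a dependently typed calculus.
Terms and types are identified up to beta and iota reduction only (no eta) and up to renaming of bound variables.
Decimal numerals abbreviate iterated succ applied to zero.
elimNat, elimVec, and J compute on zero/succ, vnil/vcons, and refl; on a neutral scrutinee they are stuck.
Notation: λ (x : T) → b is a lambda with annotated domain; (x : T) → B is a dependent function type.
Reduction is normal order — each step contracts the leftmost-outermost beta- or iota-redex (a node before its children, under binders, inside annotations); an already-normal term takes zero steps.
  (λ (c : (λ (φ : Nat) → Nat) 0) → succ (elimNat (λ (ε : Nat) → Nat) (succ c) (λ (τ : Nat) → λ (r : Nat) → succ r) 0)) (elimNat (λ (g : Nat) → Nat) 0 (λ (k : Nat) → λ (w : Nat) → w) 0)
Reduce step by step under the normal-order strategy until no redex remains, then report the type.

normal-order reduction sequence:
  (λ (c : (λ (φ : Nat) → Nat) 0) → succ (elimNat (λ (ε : Nat) → Nat) (succ c) (λ (τ : Nat) → λ (r : Nat) → succ r) 0)) (elimNat (λ (g : Nat) → Nat) 0 (λ (k : Nat) → λ (w : Nat) → w) 0)
  ~> succ (elimNat (λ (c : Nat) → Nat) (succ (elimNat (λ (φ : Nat) → Nat) 0 (λ (ε : Nat) → λ (τ : Nat) → τ) 0)) (λ (r : Nat) → λ (g : Nat) → succ g) 0)
  ~> succ (succ (elimNat (λ (c : Nat) → Nat) 0 (λ (φ : Nat) → λ (ε : Nat) → ε) 0))
  ~> 2
inferred type:
  Nat


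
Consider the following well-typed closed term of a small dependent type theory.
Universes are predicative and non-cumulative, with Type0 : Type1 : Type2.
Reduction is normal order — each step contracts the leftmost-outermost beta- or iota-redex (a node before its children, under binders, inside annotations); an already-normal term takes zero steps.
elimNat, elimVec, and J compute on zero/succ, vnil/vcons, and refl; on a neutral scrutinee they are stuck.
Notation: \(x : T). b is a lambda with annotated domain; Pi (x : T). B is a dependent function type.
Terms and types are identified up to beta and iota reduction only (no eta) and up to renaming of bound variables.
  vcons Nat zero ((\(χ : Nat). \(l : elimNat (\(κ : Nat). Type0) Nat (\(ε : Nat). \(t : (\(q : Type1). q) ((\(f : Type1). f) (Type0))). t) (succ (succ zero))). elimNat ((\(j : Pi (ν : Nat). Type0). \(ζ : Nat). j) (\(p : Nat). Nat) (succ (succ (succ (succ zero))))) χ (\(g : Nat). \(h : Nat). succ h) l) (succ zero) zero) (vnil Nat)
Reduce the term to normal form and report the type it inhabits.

normal form:
  vcons Nat zero (succ zero) (vnil Nat)
inferred type:
  Vec Nat (succ zero)


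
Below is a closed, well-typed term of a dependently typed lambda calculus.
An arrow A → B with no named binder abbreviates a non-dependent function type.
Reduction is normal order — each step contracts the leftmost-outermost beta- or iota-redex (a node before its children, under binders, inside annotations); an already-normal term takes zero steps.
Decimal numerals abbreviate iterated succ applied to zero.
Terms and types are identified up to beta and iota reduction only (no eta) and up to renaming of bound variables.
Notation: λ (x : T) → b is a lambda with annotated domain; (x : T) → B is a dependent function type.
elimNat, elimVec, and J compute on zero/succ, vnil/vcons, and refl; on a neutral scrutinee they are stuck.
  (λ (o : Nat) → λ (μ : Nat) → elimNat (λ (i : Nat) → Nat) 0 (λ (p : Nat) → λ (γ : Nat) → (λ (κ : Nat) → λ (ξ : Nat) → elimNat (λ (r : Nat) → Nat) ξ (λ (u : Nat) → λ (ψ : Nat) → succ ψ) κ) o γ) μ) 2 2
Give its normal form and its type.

resulting normal form:
  4
the term's type:
  Nat
observation: 27 normal-order steps separate the term from its normal form.


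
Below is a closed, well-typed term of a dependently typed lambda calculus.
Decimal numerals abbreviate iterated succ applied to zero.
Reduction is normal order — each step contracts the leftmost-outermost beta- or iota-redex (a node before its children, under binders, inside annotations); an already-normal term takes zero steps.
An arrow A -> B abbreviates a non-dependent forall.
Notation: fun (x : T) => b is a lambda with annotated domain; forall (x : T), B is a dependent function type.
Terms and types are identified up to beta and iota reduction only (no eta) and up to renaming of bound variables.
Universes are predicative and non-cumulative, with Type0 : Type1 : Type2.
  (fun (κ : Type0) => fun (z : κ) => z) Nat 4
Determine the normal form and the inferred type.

normal form:
  4
the term's type:
  Nat


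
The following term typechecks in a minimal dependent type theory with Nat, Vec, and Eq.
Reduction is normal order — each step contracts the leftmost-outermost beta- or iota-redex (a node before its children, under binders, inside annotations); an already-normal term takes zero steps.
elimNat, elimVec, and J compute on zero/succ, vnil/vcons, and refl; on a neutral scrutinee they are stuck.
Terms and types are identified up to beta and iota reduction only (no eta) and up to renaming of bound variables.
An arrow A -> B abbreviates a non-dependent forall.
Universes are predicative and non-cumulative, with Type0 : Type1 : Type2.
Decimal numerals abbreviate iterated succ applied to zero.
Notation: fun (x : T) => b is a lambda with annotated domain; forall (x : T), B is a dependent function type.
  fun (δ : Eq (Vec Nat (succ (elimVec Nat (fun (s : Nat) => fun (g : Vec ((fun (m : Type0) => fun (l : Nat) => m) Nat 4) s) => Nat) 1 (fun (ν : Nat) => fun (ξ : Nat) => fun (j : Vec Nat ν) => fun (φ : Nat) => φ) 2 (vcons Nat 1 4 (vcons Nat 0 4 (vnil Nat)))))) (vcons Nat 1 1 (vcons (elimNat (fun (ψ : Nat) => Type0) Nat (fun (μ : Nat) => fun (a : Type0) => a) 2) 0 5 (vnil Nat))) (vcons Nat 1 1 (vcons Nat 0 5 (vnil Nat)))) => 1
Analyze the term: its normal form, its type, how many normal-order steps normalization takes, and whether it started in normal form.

resulting normal form:
  fun (δ : Eq (Vec Nat 2) (vcons Nat 1 1 (vcons Nat 0 5 (vnil Nat))) (vcons Nat 1 1 (vcons Nat 0 5 (vnil Nat)))) => 1
the term's type:
  Eq (Vec Nat 2) (vcons Nat 1 1 (vcons Nat 0 5 (vnil Nat))) (vcons Nat 1 1 (vcons Nat 0 5 (vnil Nat))) -> Nat
reduction steps (normal order): 18
term was already normal: no
first redex: an elimVec iota-redex


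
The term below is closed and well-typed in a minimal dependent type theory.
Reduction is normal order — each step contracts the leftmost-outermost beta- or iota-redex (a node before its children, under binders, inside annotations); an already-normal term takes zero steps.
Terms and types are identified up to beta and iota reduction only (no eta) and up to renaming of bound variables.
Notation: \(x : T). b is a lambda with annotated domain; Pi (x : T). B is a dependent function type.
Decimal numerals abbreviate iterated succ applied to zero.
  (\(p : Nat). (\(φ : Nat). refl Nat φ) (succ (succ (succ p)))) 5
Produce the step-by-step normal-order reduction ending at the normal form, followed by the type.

normal-order reduction:
  (\(p : Nat). (\(φ : Nat). refl Nat φ) (succ (succ (succ p)))) 5
  ~> (\(p : Nat). refl Nat p) 8
  ~> refl Nat 8
the term's type:
  Eq Nat 8 8


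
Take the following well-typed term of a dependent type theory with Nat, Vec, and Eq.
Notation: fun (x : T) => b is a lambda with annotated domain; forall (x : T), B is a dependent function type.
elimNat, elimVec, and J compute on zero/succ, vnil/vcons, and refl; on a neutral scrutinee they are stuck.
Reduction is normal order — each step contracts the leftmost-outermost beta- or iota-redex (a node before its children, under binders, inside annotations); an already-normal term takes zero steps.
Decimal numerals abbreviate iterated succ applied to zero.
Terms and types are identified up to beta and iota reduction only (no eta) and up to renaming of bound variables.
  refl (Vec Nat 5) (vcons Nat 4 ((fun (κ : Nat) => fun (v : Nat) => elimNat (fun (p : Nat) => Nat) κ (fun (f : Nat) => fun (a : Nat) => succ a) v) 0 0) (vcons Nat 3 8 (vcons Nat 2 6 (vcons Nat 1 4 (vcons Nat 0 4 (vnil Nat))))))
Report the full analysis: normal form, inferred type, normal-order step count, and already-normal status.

normal form:
  refl (Vec Nat 5) (vcons Nat 4 0 (vcons Nat 3 8 (vcons Nat 2 6 (vcons Nat 1 4 (vcons Nat 0 4 (vnil Nat))))))
inferred type:
  Eq (Vec Nat 5) (vcons Nat 4 0 (vcons Nat 3 8 (vcons Nat 2 6 (vcons Nat 1 4 (vcons Nat 0 4 (vnil Nat)))))) (vcons Nat 4 0 (vcons Nat 3 8 (vcons Nat 2 6 (vcons Nat 1 4 (vcons Nat 0 4 (vnil Nat))))))
reduction steps (normal order): 3
started in normal form: no
first contracted redex: a beta-redex


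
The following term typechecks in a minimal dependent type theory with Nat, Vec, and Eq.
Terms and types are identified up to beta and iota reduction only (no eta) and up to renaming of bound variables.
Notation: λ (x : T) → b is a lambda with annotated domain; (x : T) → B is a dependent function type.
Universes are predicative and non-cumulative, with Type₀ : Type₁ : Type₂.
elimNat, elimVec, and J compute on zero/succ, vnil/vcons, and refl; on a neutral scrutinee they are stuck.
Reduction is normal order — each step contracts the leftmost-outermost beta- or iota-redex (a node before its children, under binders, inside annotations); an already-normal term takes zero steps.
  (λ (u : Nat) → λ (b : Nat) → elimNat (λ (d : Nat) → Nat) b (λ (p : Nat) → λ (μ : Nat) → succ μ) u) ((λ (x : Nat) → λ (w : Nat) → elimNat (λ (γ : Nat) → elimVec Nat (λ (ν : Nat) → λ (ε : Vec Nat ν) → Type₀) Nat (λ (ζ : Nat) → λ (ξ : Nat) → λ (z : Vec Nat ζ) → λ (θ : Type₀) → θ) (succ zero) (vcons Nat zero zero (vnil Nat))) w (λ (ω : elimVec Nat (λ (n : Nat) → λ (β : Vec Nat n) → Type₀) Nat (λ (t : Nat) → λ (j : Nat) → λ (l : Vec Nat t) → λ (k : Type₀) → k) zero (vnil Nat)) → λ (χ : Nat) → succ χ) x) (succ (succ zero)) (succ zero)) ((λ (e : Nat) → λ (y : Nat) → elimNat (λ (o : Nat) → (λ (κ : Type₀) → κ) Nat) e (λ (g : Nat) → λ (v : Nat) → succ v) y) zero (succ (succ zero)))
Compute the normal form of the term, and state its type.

resulting normal form:
  succ (succ (succ (succ (succ zero))))
type:
  Nat
observation: normalization takes exactly 30 steps under the normal-order strategy.


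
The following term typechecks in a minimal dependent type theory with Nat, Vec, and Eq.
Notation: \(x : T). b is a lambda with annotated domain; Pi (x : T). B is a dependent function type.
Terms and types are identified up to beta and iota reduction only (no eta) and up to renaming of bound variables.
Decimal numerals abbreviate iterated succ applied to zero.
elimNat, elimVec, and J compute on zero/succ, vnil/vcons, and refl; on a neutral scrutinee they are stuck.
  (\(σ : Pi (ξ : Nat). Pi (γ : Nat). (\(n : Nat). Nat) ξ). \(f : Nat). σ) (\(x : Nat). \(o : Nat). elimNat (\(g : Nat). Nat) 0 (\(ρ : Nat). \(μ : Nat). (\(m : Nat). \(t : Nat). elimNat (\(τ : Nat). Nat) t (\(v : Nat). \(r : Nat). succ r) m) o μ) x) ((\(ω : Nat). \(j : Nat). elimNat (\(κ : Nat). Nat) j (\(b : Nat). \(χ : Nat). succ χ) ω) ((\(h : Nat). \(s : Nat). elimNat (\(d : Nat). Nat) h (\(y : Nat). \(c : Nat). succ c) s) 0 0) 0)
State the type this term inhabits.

inferred type:
  Pi (σ : Nat). Pi (ξ : Nat). Nat


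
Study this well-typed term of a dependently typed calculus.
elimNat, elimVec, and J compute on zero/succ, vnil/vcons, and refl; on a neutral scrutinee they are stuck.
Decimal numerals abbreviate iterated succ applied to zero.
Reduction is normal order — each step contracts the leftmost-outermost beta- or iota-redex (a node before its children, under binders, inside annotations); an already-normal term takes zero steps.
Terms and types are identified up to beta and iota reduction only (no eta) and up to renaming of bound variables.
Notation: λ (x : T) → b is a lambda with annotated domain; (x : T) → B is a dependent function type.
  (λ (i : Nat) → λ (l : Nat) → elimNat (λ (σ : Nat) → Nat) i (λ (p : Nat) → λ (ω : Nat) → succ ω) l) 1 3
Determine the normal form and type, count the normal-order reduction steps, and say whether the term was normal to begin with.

normal form:
  4
the term's type:
  Nat
steps to reach normal form (normal order): 12
started in normal form: no
first redex: a beta-redex


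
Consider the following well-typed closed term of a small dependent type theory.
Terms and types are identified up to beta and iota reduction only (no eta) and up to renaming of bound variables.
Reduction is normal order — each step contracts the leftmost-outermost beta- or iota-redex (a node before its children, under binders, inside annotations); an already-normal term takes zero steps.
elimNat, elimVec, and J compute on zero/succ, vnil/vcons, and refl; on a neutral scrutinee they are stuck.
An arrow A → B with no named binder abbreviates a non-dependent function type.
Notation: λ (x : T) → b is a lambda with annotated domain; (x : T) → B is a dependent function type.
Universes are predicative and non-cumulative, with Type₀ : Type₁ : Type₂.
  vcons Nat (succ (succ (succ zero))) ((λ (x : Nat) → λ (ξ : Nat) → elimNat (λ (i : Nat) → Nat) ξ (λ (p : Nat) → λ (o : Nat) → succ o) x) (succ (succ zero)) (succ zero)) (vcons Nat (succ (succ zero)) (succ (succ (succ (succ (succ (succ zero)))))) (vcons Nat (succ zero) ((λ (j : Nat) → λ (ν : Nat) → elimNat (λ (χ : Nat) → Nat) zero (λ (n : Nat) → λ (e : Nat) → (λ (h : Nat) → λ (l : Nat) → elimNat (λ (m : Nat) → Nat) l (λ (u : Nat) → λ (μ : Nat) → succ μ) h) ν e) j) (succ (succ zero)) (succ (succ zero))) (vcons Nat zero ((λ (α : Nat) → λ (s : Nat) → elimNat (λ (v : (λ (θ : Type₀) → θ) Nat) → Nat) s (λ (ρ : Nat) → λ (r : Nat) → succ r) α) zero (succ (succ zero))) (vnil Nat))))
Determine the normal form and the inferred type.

normal form:
  vcons Nat (succ (succ (succ zero))) (succ (succ (succ zero))) (vcons Nat (succ (succ zero)) (succ (succ (succ (succ (succ (succ zero)))))) (vcons Nat (succ zero) (succ (succ (succ (succ zero)))) (vcons Nat zero (succ (succ zero)) (vnil Nat))))
the term's type:
  Vec Nat (succ (succ (succ (succ zero))))


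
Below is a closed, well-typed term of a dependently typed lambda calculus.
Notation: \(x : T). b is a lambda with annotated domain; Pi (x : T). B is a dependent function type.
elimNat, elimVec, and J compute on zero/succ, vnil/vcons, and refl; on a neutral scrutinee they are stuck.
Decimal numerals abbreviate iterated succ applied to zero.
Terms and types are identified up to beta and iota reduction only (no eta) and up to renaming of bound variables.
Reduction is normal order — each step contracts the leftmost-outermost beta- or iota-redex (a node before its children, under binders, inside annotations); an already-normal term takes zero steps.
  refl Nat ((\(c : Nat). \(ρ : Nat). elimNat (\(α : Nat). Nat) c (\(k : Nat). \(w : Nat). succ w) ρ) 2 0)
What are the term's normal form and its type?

normal form:
  refl Nat 2
type:
  Eq Nat 2 2


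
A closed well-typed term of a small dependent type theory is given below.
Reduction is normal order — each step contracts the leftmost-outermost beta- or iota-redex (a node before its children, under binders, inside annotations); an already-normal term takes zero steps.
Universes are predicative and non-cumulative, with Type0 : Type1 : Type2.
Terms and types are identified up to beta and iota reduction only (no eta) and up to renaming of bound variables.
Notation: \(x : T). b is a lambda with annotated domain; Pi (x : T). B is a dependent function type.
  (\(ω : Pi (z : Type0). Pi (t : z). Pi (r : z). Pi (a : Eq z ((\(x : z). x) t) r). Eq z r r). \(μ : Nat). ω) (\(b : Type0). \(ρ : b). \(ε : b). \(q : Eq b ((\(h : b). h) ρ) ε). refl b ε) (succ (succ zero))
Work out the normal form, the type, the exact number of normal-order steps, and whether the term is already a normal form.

reduced normal form:
  \(ω : Type0). \(z : ω). \(t : ω). \(r : Eq ω z t). refl ω t
the term's type:
  Pi (ω : Type0). Pi (z : ω). Pi (t : ω). Pi (r : Eq ω z t). Eq ω t t
steps to reach normal form (normal order): 3
started in normal form: no
first redex: a beta-redex


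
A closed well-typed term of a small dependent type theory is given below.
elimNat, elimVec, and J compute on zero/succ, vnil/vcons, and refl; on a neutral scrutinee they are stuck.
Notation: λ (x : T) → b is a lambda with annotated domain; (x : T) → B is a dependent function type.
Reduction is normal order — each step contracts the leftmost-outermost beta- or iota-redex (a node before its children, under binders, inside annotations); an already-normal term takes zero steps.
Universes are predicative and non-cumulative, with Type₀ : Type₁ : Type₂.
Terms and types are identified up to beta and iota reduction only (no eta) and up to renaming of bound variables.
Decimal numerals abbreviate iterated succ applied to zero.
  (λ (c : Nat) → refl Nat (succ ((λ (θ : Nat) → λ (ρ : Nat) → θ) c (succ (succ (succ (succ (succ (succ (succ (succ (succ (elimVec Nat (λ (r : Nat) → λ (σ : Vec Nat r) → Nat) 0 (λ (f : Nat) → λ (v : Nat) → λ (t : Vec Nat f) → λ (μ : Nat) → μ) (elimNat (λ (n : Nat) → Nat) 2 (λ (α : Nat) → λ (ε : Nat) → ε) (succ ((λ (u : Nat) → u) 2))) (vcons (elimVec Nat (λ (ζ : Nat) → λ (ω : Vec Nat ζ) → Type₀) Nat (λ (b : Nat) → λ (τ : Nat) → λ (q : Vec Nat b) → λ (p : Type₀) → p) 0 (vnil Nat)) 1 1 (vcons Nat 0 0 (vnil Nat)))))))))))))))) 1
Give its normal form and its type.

resulting normal form:
  refl Nat 2
type:
  Eq Nat 2 2


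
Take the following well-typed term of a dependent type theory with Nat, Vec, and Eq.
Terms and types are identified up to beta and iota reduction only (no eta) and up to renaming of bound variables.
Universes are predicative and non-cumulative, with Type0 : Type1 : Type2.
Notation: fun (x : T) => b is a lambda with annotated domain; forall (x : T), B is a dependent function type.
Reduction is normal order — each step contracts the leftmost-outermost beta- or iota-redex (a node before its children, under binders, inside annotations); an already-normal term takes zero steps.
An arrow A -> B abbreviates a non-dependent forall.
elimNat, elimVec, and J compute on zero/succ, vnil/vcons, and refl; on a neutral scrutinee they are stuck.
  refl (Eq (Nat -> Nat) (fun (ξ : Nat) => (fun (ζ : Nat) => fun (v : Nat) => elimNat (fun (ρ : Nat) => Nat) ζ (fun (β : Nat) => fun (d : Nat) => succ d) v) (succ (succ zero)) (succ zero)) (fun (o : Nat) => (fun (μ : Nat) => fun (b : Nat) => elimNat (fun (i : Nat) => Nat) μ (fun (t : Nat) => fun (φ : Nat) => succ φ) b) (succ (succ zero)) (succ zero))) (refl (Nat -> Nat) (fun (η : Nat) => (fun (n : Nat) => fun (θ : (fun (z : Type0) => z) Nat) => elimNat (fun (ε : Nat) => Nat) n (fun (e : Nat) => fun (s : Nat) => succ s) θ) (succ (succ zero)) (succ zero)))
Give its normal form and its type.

reduced normal form:
  refl (Eq (Nat -> Nat) (fun (ξ : Nat) => succ (succ (succ zero))) (fun (ζ : Nat) => succ (succ (succ zero)))) (refl (Nat -> Nat) (fun (v : Nat) => succ (succ (succ zero))))
type:
  Eq (Eq (Nat -> Nat) (fun (ξ : Nat) => succ (succ (succ zero))) (fun (ζ : Nat) => succ (succ (succ zero)))) (refl (Nat -> Nat) (fun (v : Nat) => succ (succ (succ zero)))) (refl (Nat -> Nat) (fun (ρ : Nat) => succ (succ (succ zero))))
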